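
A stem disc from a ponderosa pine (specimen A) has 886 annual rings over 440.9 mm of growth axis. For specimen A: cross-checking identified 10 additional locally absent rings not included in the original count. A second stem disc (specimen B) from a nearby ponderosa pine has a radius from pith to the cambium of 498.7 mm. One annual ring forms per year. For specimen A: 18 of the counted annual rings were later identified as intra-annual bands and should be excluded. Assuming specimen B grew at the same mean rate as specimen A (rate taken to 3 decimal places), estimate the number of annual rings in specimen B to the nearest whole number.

Specimen A: after corrections the count is 886 − 18 + 10 = 878 annual rings.
A: 440.9 mm over 878 years gives 440.9 / 878 ≈ 0.502 mm/year.
Specimen B: 498.7 mm / 0.502 mm per year = 993.43 years ≈ 993 annual rings.

993 annual rings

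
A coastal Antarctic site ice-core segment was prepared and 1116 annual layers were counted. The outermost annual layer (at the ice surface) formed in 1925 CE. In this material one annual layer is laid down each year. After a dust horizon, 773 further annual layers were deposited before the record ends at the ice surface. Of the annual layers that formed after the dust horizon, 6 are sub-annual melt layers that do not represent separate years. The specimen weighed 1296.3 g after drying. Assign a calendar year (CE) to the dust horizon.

773 annual layers post-date the dust horizon.
773 − 6 false = 767 true annual layers after the dust horizon.
The annual layer at the ice surface is 1925 CE, so the dust horizon dates to 1925 − 767 = 1158 CE.

1158 CE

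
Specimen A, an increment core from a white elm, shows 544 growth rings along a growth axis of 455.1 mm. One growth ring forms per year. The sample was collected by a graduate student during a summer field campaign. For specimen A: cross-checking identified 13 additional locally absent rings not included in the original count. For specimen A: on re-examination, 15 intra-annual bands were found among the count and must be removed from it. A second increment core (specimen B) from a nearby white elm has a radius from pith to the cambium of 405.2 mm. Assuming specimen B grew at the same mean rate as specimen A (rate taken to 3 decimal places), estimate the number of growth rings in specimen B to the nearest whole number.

482 growth rings

Specimen A: true growth ring count = 544 − 15 + 13 = 542.
A: Extension rate ≈ 455.1 / 542 = 0.840 mm/yr.
B spans 405.2 / 0.840 = 482.38 years ≈ 482 growth rings.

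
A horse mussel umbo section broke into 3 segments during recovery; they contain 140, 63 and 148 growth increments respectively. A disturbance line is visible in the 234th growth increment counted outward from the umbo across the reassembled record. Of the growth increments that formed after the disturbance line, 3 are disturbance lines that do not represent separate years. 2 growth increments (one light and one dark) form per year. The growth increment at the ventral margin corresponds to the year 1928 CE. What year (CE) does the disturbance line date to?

1871 CE

Total growth increments = 140 + 63 + 148 = 351.
The disturbance line sits at growth increment 234 from the umbo, so 351 − 234 = 117 growth increments formed after it.
117 − 3 false = 114 true growth increments after the disturbance line.
Dividing by 2 growth increments per year: 114 / 2 = 57 years.
Counting back 57 years from 1928 CE places the disturbance line in 1928 − 57 = 1871 CE.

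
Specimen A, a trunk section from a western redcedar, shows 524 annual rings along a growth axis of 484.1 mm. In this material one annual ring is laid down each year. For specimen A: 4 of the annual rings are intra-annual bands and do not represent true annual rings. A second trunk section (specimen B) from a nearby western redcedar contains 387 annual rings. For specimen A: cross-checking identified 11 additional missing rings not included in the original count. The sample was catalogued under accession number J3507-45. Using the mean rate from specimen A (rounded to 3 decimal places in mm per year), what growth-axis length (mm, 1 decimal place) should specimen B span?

Specimen A: after corrections the count is 524 − 4 + 11 = 531 annual rings.
A: Extension rate ≈ 484.1 / 531 = 0.912 mm per year.
For B, 0.912 mm/year × 387 years = 352.9 mm.

352.9 mm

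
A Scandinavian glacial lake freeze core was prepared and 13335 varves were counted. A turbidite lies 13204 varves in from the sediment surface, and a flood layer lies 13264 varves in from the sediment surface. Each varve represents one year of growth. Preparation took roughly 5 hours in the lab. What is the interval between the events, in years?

Separation: 13264 − 13204 = 60 varves.
One varve per year makes the interval 60 years.

60 years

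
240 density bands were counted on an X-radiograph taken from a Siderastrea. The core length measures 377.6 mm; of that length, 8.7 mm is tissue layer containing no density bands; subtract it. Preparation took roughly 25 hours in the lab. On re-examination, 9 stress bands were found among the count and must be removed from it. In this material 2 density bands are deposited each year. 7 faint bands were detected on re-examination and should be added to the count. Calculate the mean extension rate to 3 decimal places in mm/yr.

After corrections the count is 240 − 9 + 7 = 238 density bands.
238 density bands at 2 per year is 238 / 2 = 119 years.
The growth record spans 377.6 − 8.7 = 368.9 mm.
368.9 mm over 119 years gives 368.9 / 119 ≈ 3.100 mm/yr.

3.100 mm/yr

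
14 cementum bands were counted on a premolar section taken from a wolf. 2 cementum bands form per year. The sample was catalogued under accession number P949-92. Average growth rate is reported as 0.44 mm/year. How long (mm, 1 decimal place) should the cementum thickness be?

3.1 mm

With 2 cementum bands per year, 14 / 2 = 7 years.
Predicted length = 0.44 mm/year × 7 years = 3.1 mm.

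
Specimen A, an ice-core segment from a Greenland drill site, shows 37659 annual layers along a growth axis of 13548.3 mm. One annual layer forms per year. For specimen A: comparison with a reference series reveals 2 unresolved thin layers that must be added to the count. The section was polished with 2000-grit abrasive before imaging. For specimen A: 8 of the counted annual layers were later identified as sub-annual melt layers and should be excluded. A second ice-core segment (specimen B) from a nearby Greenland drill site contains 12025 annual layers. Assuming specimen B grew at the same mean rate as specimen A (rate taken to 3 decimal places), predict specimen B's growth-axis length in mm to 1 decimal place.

4329.0 mm

Specimen A: correcting the raw count gives 37659 − 8 + 2 = 37653 true annual layers.
A: Mean rate = 13548.3 mm / 37653 years ≈ 0.360 mm per year.
Length of B = 0.360 × 12025 = 4329.0 mm.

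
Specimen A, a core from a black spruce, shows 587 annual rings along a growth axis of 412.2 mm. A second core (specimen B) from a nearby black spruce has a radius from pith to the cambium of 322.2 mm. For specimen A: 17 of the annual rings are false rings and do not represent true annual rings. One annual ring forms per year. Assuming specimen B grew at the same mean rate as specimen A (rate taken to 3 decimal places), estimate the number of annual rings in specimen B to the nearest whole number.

446 annual rings

Specimen A: adjusted count: 587 − 17 = 570 annual rings.
A: Mean rate = 412.2 mm / 570 years ≈ 0.723 mm/yr.
Specimen B: 322.2 mm / 0.723 mm per year = 445.64 years ≈ 446 annual rings.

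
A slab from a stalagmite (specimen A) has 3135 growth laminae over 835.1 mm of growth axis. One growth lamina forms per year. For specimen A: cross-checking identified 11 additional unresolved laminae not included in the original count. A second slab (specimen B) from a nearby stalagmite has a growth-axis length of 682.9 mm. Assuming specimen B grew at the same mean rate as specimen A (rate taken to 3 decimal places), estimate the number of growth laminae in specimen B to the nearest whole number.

Specimen A: correcting the raw count gives 3135 + 11 = 3146 true growth laminae.
A: Mean rate = 835.1 mm / 3146 years ≈ 0.265 mm per year.
B spans 682.9 / 0.265 = 2576.98 years ≈ 2577 growth laminae.

2577 growth laminae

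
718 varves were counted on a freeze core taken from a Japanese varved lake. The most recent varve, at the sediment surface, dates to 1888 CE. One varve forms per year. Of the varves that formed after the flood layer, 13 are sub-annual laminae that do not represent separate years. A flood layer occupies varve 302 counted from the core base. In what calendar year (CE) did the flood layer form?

The flood layer sits at varve 302 from the core base, so 718 − 302 = 416 varves formed after it.
Removing the 13 false varves leaves 416 − 13 = 403 true varves beyond the flood layer.
Counting back 403 years from 1888 CE places the flood layer in 1888 − 403 = 1485 CE.

1485 CE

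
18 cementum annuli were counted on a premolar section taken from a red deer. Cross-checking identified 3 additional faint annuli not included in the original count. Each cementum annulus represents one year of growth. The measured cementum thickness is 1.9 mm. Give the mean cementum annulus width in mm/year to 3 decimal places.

0.090 mm/year

After corrections the count is 18 + 3 = 21 cementum annuli.
1.9 mm over 21 years gives 1.9 / 21 ≈ 0.090 mm/year.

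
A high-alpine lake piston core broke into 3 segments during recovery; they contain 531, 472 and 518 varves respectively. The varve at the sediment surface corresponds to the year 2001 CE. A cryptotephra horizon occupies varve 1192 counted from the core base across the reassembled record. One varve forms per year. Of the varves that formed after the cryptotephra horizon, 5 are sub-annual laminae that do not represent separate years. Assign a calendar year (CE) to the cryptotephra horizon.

1677 CE

Total varves = 531 + 472 + 518 = 1521.
The cryptotephra horizon sits at varve 1192 from the core base, so 1521 − 1192 = 329 varves formed after it.
Excluding 5 false varves: 329 − 5 = 324.
Counting back 324 years from 2001 CE places the cryptotephra horizon in 2001 − 324 = 1677 CE.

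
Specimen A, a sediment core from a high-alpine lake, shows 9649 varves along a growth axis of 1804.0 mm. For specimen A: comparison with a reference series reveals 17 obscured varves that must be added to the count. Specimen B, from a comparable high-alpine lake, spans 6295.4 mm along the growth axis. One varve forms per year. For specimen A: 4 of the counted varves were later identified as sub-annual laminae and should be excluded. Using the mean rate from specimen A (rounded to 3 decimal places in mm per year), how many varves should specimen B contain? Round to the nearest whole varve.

Specimen A: correcting the raw count gives 9649 − 4 + 17 = 9662 true varves.
A: 1804.0 mm over 9662 years gives 1804.0 / 9662 ≈ 0.187 mm per year.
For B, 6295.4 / 0.187 = 33665.24 years ≈ 33665 varves.

33665 varves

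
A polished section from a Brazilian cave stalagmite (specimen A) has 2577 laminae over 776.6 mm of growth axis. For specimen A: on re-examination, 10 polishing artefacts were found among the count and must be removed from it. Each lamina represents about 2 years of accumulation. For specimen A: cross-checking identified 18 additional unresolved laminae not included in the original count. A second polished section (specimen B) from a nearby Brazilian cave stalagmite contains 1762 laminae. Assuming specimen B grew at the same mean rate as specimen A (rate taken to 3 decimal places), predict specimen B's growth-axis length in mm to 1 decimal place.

528.6 mm

Specimen A: after corrections the count is 2577 − 10 + 18 = 2585 laminae.
Specimen A: at 2 years per lamina, 2585 × 2 = 5170 years.
A: Mean rate = 776.6 mm / 5170 years ≈ 0.150 mm/year.
Specimen B: at 2 years per lamina, 1762 × 2 = 3524 years. For B, 0.150 mm/year × 3524 years = 528.6 mm.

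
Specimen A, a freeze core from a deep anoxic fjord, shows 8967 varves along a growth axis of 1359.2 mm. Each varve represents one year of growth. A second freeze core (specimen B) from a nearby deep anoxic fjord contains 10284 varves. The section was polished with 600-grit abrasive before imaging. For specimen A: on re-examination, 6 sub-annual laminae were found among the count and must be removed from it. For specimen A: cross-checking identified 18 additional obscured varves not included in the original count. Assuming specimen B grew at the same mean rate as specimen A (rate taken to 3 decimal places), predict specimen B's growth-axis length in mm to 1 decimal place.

Specimen A: adjusted count: 8967 − 6 + 18 = 8979 varves.
A: Mean rate = 1359.2 mm / 8979 years ≈ 0.151 mm/yr.
For B, 0.151 mm/year × 10284 years = 1552.9 mm.

1552.9 mm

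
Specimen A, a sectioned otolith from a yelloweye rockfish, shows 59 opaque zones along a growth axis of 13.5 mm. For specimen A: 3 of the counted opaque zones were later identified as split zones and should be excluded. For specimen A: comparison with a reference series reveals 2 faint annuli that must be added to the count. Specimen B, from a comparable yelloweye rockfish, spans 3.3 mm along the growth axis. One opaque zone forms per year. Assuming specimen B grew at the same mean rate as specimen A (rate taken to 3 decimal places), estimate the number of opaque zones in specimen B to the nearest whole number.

14 opaque zones

Specimen A: adjusted count: 59 − 3 + 2 = 58 opaque zones.
A: 13.5 mm over 58 years gives 13.5 / 58 ≈ 0.233 mm per year.
Specimen B: 3.3 mm / 0.233 mm per year = 14.16 years ≈ 14 opaque zones.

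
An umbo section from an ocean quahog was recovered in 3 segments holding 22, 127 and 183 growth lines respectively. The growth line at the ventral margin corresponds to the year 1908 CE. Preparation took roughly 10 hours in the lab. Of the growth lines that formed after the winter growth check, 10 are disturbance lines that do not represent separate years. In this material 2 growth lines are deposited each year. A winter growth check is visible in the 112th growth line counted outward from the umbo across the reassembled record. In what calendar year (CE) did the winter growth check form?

Total growth lines = 22 + 127 + 183 = 332.
Between growth line 112 and the ventral margin there are 332 − 112 = 220 growth lines.
220 − 10 false = 210 true growth lines after the winter growth check.
With 2 growth lines per year, 210 / 2 = 105 years.
The growth line at the ventral margin is 1908 CE, so the winter growth check dates to 1908 − 105 = 1803 CE.

1803 CE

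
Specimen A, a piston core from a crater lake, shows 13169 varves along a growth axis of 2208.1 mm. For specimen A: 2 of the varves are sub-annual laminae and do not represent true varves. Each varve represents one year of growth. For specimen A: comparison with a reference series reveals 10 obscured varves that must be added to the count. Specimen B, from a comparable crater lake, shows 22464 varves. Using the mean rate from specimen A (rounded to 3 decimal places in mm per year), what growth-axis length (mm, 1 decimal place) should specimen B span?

Specimen A: after corrections the count is 13169 − 2 + 10 = 13177 varves.
A: 2208.1 mm over 13177 years gives 2208.1 / 13177 ≈ 0.168 mm/yr.
Length of B = 0.168 × 22464 = 3774.0 mm.

3774.0 mm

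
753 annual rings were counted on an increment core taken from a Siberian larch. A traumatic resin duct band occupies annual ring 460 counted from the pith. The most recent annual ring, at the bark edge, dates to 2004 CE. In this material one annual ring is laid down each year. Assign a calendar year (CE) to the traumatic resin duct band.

1711 CE

The traumatic resin duct band sits at annual ring 460 from the pith, so 753 − 460 = 293 annual rings formed after it.
2004 − 293 = 1711 CE.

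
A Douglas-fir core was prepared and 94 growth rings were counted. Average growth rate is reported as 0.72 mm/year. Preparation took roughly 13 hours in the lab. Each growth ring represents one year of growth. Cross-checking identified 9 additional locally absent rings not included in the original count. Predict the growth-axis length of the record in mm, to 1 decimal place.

74.2 mm

True growth ring count = 94 + 9 = 103.
Predicted length = 0.72 mm/year × 103 years = 74.2 mm.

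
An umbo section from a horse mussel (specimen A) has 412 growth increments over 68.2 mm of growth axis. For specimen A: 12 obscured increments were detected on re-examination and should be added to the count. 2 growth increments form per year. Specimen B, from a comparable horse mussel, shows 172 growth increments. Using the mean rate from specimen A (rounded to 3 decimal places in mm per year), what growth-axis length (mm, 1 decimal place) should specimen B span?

Specimen A: true growth increment count = 412 + 12 = 424.
Specimen A: 424 growth increments at 2 per year is 424 / 2 = 212 years.
A: 68.2 mm over 212 years gives 68.2 / 212 ≈ 0.322 mm/year.
Specimen B: with 2 growth increments per year, 172 / 2 = 86 years. Length of B = 0.322 × 86 = 27.7 mm.

27.7 mm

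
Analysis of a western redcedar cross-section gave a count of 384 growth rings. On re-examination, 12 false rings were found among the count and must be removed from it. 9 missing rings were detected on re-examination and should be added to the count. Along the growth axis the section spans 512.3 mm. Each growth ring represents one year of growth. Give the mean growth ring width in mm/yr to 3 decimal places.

Correcting the raw count gives 384 − 12 + 9 = 381 true growth rings.
Extension rate ≈ 512.3 / 381 = 1.345 mm/yr.

1.345 mm/yr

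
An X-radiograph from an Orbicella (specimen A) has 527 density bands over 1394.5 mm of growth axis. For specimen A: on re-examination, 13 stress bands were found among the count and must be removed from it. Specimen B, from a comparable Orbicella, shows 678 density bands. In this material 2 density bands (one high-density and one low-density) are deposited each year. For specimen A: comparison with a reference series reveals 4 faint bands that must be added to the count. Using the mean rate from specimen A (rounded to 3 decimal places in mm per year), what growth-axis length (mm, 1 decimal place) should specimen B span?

Specimen A: true density band count = 527 − 13 + 4 = 518.
Specimen A: 518 density bands at 2 per year is 518 / 2 = 259 years.
A: 1394.5 mm over 259 years gives 1394.5 / 259 ≈ 5.384 mm per year.
Specimen B: dividing by 2 density bands per year: 678 / 2 = 339 years. B's length ≈ 5.384 × 339 = 1825.2 mm.

1825.2 mm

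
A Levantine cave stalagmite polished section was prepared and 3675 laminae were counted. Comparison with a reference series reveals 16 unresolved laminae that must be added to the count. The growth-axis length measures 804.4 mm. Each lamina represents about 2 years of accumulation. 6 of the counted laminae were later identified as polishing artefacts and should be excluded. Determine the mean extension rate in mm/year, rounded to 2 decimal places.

0.11 mm/year

Correcting the raw count gives 3675 − 6 + 16 = 3685 true laminae.
Multiplying by 2 years per lamina: 3685 × 2 = 7370 years.
Extension rate ≈ 804.4 / 7370 = 0.11 mm/year.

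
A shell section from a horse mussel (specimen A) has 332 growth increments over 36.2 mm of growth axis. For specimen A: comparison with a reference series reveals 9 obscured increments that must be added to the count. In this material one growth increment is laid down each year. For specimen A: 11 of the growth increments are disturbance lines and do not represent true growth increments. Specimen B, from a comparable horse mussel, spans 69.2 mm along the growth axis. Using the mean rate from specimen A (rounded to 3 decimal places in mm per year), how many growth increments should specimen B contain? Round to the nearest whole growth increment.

Specimen A: after corrections the count is 332 − 11 + 9 = 330 growth increments.
A: Extension rate ≈ 36.2 / 330 = 0.110 mm/yr.
Specimen B: 69.2 mm / 0.110 mm per year = 629.09 years ≈ 629 growth increments.

629 growth increments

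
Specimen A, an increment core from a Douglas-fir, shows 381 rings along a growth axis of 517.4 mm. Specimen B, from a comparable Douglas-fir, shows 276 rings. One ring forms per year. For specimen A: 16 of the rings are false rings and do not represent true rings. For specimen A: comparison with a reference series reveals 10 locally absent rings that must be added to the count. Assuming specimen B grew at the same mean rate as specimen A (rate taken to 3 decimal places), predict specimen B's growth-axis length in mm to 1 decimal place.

Specimen A: correcting the raw count gives 381 − 16 + 10 = 375 true rings.
A: 517.4 mm over 375 years gives 517.4 / 375 ≈ 1.380 mm/yr.
For B, 1.380 mm/year × 276 years = 380.9 mm.

380.9 mm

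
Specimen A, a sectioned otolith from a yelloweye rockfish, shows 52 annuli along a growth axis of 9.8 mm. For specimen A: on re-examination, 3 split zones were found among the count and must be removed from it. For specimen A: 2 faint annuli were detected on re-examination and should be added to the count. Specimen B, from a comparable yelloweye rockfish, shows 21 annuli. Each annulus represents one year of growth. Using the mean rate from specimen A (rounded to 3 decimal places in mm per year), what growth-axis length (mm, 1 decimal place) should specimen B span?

Specimen A: after corrections the count is 52 − 3 + 2 = 51 annuli.
A: Extension rate ≈ 9.8 / 51 = 0.192 mm per year.
Length of B = 0.192 × 21 = 4.0 mm.

4.0 mm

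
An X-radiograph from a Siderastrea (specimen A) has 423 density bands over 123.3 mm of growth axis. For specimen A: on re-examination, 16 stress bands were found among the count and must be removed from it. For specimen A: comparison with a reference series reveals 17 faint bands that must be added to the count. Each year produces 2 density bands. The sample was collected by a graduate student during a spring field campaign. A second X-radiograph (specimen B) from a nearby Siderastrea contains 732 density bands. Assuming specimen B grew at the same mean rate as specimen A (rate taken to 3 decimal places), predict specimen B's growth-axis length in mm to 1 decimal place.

Specimen A: after corrections the count is 423 − 16 + 17 = 424 density bands.
Specimen A: 424 density bands at 2 per year is 424 / 2 = 212 years.
A: 123.3 mm over 212 years gives 123.3 / 212 ≈ 0.582 mm/year.
Specimen B: dividing by 2 density bands per year: 732 / 2 = 366 years. Length of B = 0.582 × 366 = 213.0 mm.

213.0 mm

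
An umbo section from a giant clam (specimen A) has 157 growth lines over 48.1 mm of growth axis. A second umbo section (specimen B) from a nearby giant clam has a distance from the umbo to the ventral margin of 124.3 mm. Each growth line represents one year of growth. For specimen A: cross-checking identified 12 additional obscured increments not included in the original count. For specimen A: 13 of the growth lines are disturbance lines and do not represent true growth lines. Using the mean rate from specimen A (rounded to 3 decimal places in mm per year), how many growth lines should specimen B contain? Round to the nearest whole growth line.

404 growth lines

Specimen A: correcting the raw count gives 157 − 13 + 12 = 156 true growth lines.
A: 48.1 mm over 156 years gives 48.1 / 156 ≈ 0.308 mm/year.
B spans 124.3 / 0.308 = 403.57 years ≈ 404 growth lines.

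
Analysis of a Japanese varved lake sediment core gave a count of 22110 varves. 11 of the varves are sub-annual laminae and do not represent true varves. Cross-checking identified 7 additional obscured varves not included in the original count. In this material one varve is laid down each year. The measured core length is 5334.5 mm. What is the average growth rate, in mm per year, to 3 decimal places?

True varve count = 22110 − 11 + 7 = 22106.
5334.5 mm over 22106 years gives 5334.5 / 22106 ≈ 0.241 mm per year.

0.241 mm per year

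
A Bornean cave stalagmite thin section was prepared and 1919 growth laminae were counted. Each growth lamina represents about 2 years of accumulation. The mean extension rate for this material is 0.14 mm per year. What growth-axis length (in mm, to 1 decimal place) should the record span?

Multiplying by 2 years per growth lamina: 1919 × 2 = 3838 years.
Length ≈ 0.14 × 3838 = 537.3 mm.

537.3 mm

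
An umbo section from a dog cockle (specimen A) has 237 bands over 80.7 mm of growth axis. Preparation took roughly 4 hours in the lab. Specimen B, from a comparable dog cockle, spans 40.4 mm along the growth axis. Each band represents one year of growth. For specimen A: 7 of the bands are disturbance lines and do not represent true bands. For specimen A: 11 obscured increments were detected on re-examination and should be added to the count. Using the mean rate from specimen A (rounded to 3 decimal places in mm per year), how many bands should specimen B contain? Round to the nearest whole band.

121 bands

Specimen A: correcting the raw count gives 237 − 7 + 11 = 241 true bands.
A: Mean rate = 80.7 mm / 241 years ≈ 0.335 mm per year.
Specimen B: 40.4 mm / 0.335 mm per year = 120.60 years ≈ 121 bands.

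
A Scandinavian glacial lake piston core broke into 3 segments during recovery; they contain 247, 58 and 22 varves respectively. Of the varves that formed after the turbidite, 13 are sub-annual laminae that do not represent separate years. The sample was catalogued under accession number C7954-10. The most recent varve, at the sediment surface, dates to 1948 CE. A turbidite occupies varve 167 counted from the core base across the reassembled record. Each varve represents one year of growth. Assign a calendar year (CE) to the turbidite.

Total varves = 247 + 58 + 22 = 327.
Between varve 167 and the sediment surface there are 327 − 167 = 160 varves.
Excluding 13 false varves: 160 − 13 = 147.
Counting back 147 years from 1948 CE places the turbidite in 1948 − 147 = 1801 CE.

1801 CE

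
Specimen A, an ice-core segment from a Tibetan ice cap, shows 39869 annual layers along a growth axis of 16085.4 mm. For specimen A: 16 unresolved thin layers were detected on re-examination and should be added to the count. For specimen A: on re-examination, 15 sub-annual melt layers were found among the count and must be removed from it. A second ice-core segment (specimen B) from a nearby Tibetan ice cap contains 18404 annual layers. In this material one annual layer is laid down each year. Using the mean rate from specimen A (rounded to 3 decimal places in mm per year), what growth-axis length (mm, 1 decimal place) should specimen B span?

7416.8 mm

Specimen A: true annual layer count = 39869 − 15 + 16 = 39870.
A: 16085.4 mm over 39870 years gives 16085.4 / 39870 ≈ 0.403 mm per year.
For B, 0.403 mm/year × 18404 years = 7416.8 mm.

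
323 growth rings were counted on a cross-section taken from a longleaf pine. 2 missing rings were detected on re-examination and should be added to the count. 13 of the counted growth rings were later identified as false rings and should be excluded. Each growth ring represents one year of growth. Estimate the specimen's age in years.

After corrections the count is 323 − 13 + 2 = 312 growth rings.
One growth ring per year makes the duration 312 years.

312 yr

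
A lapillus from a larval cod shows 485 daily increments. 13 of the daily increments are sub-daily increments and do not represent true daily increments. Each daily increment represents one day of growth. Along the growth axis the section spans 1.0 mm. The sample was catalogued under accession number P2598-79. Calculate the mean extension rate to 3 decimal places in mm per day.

After corrections the count is 485 − 13 = 472 daily increments.
1.0 mm over 472 days gives 1.0 / 472 ≈ 0.002 mm per day.

0.002 mm per day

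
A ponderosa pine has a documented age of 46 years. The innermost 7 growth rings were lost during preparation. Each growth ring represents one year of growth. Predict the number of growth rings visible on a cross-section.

39 growth rings

Expected growth rings over 46 years: 46.
Subtracting the 7 growth rings not captured gives 46 − 7 = 39 growth rings in the record.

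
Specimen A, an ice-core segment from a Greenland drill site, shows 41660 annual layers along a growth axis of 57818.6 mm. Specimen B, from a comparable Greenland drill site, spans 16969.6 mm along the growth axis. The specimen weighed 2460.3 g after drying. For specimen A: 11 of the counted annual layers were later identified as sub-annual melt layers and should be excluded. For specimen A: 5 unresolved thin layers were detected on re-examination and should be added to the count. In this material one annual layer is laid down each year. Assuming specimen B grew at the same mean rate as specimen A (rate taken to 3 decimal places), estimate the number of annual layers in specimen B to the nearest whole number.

Specimen A: after corrections the count is 41660 − 11 + 5 = 41654 annual layers.
A: Mean rate = 57818.6 mm / 41654 years ≈ 1.388 mm/year.
For B, 16969.6 / 1.388 = 12225.94 years ≈ 12226 annual layers.

12226 annual layers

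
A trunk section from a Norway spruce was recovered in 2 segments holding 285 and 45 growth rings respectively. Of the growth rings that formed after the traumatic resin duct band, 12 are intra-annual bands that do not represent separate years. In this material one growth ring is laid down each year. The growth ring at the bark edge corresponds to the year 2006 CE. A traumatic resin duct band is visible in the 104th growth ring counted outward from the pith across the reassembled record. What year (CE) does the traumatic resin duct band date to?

1792 CE

Total growth rings = 285 + 45 = 330.
The traumatic resin duct band sits at growth ring 104 from the pith, so 330 − 104 = 226 growth rings formed after it.
226 − 12 false = 214 true growth rings after the traumatic resin duct band.
2006 − 214 = 1792 CE.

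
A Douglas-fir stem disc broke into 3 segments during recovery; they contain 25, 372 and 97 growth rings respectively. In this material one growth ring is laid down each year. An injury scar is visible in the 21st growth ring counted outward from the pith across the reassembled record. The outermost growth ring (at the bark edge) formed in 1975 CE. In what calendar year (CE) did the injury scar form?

1502 CE

Total growth rings = 25 + 372 + 97 = 494.
Between growth ring 21 and the bark edge there are 494 − 21 = 473 growth rings.
1975 − 473 = 1502 CE.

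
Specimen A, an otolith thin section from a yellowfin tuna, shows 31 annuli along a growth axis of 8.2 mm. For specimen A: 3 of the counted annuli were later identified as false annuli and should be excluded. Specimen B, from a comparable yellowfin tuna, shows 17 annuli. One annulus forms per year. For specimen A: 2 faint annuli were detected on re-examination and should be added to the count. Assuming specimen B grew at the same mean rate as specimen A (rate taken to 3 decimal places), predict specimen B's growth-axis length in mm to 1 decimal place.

4.6 mm

Specimen A: correcting the raw count gives 31 − 3 + 2 = 30 true annuli.
A: Mean rate = 8.2 mm / 30 years ≈ 0.273 mm per year.
Length of B = 0.273 × 17 = 4.6 mm.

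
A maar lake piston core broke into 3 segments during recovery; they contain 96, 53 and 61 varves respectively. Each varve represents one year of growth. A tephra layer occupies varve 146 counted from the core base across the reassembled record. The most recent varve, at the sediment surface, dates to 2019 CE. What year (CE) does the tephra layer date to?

1955 CE

Total varves = 96 + 53 + 61 = 210.
The tephra layer sits at varve 146 from the core base, so 210 − 146 = 64 varves formed after it.
2019 − 64 = 1955 CE.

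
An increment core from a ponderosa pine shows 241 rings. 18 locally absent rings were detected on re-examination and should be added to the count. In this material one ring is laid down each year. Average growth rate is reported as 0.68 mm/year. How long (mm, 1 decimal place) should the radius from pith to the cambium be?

Correcting the raw count gives 241 + 18 = 259 true rings.
Length ≈ 0.68 × 259 = 176.1 mm.

176.1 mm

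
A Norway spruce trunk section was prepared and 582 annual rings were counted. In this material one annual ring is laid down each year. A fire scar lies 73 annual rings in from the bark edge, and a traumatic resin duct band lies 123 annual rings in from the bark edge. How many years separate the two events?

Separation: 123 − 73 = 50 annual rings.
That is 50 years at one annual ring per year.

50 years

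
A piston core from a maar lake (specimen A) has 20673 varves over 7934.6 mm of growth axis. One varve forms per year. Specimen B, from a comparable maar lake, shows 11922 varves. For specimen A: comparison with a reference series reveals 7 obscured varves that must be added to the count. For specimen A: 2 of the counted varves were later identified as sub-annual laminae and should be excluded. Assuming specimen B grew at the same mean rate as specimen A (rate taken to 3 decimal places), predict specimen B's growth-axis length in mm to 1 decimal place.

Specimen A: after corrections the count is 20673 − 2 + 7 = 20678 varves.
A: 7934.6 mm over 20678 years gives 7934.6 / 20678 ≈ 0.384 mm per year.
For B, 0.384 mm/year × 11922 years = 4578.0 mm.

4578.0 mm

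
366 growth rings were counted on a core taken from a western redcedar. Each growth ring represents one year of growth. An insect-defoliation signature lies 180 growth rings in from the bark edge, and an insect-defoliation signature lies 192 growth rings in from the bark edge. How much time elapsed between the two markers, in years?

12 yr

192 − 180 = 12 growth rings lie between the two events.
One growth ring per year makes the interval 12 years.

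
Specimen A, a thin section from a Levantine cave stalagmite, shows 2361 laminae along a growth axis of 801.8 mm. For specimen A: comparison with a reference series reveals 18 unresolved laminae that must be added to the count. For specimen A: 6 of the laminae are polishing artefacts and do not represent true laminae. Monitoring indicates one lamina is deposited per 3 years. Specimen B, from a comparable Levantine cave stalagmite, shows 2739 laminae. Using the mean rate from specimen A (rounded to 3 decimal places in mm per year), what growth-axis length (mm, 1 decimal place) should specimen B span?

928.5 mm

Specimen A: correcting the raw count gives 2361 − 6 + 18 = 2373 true laminae.
Specimen A: 2373 laminae at 3 years each span 2373 × 3 = 7119 years.
A: 801.8 mm over 7119 years gives 801.8 / 7119 ≈ 0.113 mm per year.
Specimen B: 2739 laminae at 3 years each span 2739 × 3 = 8217 years. For B, 0.113 mm/year × 8217 years = 928.5 mm.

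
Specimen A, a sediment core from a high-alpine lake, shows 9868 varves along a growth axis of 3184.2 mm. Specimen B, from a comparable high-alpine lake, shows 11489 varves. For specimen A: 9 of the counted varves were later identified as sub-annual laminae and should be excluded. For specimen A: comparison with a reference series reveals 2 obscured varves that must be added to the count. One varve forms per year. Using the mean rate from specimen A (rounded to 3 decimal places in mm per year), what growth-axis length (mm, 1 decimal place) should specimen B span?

Specimen A: correcting the raw count gives 9868 − 9 + 2 = 9861 true varves.
A: 3184.2 mm over 9861 years gives 3184.2 / 9861 ≈ 0.323 mm/year.
For B, 0.323 mm/year × 11489 years = 3710.9 mm.

3710.9 mm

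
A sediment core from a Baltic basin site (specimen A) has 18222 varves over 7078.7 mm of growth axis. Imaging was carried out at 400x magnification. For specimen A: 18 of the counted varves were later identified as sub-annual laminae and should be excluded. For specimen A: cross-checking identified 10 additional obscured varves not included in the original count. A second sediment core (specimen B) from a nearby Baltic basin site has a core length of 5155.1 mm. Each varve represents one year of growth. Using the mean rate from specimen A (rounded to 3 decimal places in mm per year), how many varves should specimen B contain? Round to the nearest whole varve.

Specimen A: correcting the raw count gives 18222 − 18 + 10 = 18214 true varves.
A: Mean rate = 7078.7 mm / 18214 years ≈ 0.389 mm/year.
B spans 5155.1 / 0.389 = 13252.19 years ≈ 13252 varves.

13252 varves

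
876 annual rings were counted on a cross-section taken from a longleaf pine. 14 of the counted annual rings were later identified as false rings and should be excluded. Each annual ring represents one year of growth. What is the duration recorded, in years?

862 years

Correcting the raw count gives 876 − 14 = 862 true annual rings.
One annual ring per year makes the duration 862 years.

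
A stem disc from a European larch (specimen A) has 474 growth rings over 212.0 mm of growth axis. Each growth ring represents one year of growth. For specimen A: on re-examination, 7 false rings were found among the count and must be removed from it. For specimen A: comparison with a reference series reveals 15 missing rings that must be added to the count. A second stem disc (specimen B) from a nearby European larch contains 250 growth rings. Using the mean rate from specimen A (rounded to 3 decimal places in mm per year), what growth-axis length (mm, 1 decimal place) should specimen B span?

110.0 mm

Specimen A: true growth ring count = 474 − 7 + 15 = 482.
A: Extension rate ≈ 212.0 / 482 = 0.440 mm/year.
Length of B = 0.440 × 250 = 110.0 mm.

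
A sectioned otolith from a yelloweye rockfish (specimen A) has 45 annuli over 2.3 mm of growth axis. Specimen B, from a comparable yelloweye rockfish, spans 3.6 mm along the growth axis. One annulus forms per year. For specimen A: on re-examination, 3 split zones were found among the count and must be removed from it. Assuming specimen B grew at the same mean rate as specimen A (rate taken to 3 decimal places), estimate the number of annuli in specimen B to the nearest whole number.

65 annuli

Specimen A: correcting the raw count gives 45 − 3 = 42 true annuli.
A: Extension rate ≈ 2.3 / 42 = 0.055 mm per year.
B spans 3.6 / 0.055 = 65.45 years ≈ 65 annuli.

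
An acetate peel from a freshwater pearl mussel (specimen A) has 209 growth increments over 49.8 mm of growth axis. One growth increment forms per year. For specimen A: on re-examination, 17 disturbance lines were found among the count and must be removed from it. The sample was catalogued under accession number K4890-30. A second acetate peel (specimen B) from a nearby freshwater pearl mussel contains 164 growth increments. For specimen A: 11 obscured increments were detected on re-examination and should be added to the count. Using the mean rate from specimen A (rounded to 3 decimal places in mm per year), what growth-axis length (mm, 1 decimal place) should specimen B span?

Specimen A: adjusted count: 209 − 17 + 11 = 203 growth increments.
A: Extension rate ≈ 49.8 / 203 = 0.245 mm per year.
B's length ≈ 0.245 × 164 = 40.2 mm.

40.2 mm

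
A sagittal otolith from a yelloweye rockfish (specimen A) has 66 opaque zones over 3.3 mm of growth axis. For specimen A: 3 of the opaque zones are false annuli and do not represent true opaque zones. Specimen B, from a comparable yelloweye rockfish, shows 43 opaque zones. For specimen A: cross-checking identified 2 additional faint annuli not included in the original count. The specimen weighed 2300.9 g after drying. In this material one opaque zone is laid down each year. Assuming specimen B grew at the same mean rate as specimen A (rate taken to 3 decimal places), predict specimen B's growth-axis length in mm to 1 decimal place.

2.2 mm

Specimen A: true opaque zone count = 66 − 3 + 2 = 65.
A: Extension rate ≈ 3.3 / 65 = 0.051 mm per year.
B's length ≈ 0.051 × 43 = 2.2 mm.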